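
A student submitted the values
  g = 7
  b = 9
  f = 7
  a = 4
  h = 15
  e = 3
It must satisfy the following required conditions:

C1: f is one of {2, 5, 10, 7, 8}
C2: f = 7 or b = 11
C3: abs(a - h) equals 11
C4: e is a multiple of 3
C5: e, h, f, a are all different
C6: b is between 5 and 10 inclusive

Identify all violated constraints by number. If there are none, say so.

C1: f = 7 is in {2, 5, 10, 7, 8}  true
C2: f = 7 = 7 (first disjunct)  true
C3: abs(4 - 15) = 11  true
C4: 3 / 3 = 1, so 3 divides 3  true
C5: values 3, 15, 7, 4 are pairwise distinct  true
C6: b = 9 lies in [5, 10]  true

Yes — all constraints hold.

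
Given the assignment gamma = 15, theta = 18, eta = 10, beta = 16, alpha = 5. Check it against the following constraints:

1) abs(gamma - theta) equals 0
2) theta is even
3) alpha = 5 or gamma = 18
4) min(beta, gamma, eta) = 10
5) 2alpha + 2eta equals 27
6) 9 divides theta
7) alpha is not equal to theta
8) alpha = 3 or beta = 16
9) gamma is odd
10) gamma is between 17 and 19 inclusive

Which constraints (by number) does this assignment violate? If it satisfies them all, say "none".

1) abs(15 - 18) = 3, not 0  fails
2) theta = 18 is even  holds
3) alpha = 5 = 5 (first disjunct)  holds
4) min(16, 15, 10) = 10  holds
5) 2alpha + 2eta = 2(5) + 2(10) = 30, not 27  fails
6) 18 / 9 = 2, so 9 divides 18  holds
7) alpha = 5, theta = 18; distinct  holds
8) alpha = 5 ≠ 3, but beta = 16 = 16 (second disjunct)  holds
9) gamma = 15 is odd  holds
10) gamma = 15 is outside [17, 19]  fails

No — constraints 1, 5, 10 are not satisfied.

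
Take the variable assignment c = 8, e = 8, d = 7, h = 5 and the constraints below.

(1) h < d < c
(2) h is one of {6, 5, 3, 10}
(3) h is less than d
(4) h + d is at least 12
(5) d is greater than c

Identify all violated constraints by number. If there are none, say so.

The assignment fails constraint 5.

(1) values 5 < 7 < 8 — holds.
(2) h = 5 is in {6, 5, 3, 10} — holds.
(3) h = 5, d = 7; 5 < 7 — holds.
(4) h + d = 5 + 7 = 12; 12 ≥ 12 — holds.
(5) d = 7, c = 8; 7 ≤ 8 (want >) — does not hold.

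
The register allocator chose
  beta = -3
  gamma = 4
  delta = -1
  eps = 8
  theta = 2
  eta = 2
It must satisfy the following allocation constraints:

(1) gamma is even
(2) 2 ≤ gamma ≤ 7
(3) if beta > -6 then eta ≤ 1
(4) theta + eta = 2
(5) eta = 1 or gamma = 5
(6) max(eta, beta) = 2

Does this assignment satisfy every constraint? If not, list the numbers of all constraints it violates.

No — constraints 3, 4, and 5 are not satisfied.

(1) gamma = 4 is even — holds.
(2) gamma = 4 lies in [2, 7] — holds.
(3) beta = -3 > -6, so we need eta ≤ 1; but eta = 2 > 1 — fails.
(4) theta + eta = 2 + 2 = 4, not 2 — fails.
(5) eta = 2 ≠ 1 and gamma = 4 ≠ 5; both disjuncts false — fails.
(6) max(2, -3) = 2 — holds.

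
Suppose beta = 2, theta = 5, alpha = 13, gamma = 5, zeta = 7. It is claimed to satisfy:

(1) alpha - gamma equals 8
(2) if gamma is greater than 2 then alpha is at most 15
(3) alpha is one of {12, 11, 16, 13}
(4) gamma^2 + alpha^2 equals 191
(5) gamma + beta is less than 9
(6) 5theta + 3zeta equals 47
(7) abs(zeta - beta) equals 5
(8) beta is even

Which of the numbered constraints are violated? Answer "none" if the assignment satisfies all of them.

Constraints 4, 6 are violated.

(1) alpha - gamma = 13 - 5 = 8  yes
(2) gamma = 5 > 2, so we need alpha ≤ 15; alpha = 13 ≤ 15  yes
(3) alpha = 13 is in {12, 11, 16, 13}  yes
(4) gamma^2 + alpha^2 = 5^2 + 13^2 = 25 + 169 = 194, not 191  no
(5) gamma + beta = 5 + 2 = 7; 7 < 9  yes
(6) 5theta + 3zeta = 5(5) + 3(7) = 46, not 47  no
(7) abs(7 - 2) = 5  yes
(8) beta = 2 is even  yes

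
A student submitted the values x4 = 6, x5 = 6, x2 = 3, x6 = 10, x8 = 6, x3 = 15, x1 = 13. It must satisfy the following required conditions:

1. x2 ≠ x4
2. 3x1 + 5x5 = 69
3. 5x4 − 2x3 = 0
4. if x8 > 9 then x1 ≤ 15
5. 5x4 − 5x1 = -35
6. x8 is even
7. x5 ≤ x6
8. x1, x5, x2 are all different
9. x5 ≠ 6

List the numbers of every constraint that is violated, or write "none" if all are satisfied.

No — constraint 9 is not satisfied.

1. x2 = 3, x4 = 6; distinct  ✓
2. 3x1 + 5x5 = 3(13) + 5(6) = 69  ✓
3. 5x4 − 2x3 = 5(6) − 2(15) = 0  ✓
4. x8 = 6, not > 9; antecedent false, conditional vacuously true  ✓
5. 5x4 − 5x1 = 5(6) − 5(13) = -35  ✓
6. x8 = 6 is even  ✓
7. x5 = 6, x6 = 10; 6 ≤ 10  ✓
8. values 13, 6, 3 are pairwise distinct  ✓
9. x5 = 6, but 6 is required to differ  ✗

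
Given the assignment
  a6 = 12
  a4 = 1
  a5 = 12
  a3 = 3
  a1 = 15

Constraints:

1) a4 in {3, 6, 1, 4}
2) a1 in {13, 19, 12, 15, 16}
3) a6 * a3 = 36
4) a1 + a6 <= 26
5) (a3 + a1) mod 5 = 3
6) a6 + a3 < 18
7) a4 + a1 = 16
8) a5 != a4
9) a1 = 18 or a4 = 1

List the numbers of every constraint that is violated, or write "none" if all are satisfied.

Constraint 4 does not hold.

1) a4 = 1 is in {3, 6, 1, 4}  yes
2) a1 = 15 is in {13, 19, 12, 15, 16}  yes
3) a6 * a3 = 12 * 3 = 36  yes
4) a1 + a6 = 15 + 12 = 27; 27 > 26, bound 26 not met  no
5) a3 + a1 = 18; 18 mod 5 = 3  yes
6) a6 + a3 = 12 + 3 = 15; 15 < 18  yes
7) a4 + a1 = 1 + 15 = 16  yes
8) a5 = 12, a4 = 1; distinct  yes
9) a1 = 15 ≠ 18, but a4 = 1 = 1 (second disjunct)  yes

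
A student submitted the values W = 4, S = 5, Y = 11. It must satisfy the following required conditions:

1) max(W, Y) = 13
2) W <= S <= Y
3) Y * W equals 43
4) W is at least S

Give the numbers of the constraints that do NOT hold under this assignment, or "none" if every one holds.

Violated: 1, 3, 4.

1) max(4, 11) = 11, not 13  ✗
2) values 4 <= 5 <= 11  ✓
3) Y * W = 11 * 4 = 44, not 43  ✗
4) W = 4, S = 5; 4 < 5 (want ≥)  ✗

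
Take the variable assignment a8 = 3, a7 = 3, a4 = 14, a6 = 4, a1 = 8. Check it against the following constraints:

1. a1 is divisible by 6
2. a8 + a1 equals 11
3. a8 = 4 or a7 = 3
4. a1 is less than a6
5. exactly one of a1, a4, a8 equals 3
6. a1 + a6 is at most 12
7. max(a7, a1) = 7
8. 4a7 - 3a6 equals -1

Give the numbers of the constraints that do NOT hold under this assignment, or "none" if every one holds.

No — constraints 1, 4, 7, and 8 are not satisfied.

1. 8 = 6*1 + 2, so 6 does not divide 8  fails
2. a8 + a1 = 3 + 8 = 11  holds
3. a8 = 3 ≠ 4, but a7 = 3 = 3 (second disjunct)  holds
4. a1 = 8, a6 = 4; 8 ≥ 4 (want <)  fails
5. a1=8, a4=14, a8=3; 1 of them equals 3  holds
6. a1 + a6 = 8 + 4 = 12; 12 ≤ 12  holds
7. max(3, 8) = 8, not 7  fails
8. 4a7 - 3a6 = 4(3) - 3(4) = 0, not -1  fails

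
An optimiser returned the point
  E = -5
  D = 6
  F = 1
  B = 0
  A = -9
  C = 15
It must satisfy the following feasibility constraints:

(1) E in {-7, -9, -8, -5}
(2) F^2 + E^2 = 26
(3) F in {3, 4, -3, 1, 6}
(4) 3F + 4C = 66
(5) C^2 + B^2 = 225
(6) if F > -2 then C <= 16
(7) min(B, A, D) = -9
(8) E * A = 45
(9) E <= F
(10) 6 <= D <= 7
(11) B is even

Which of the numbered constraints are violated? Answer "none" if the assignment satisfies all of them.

No — constraint 4 is not satisfied.

(1) E = -5 is in {-7, -9, -8, -5} — OK.
(2) F^2 + E^2 = 1^2 + (-5)^2 = 1 + 25 = 26 — OK.
(3) F = 1 is in {3, 4, -3, 1, 6} — OK.
(4) 3F + 4C = 3(1) + 4(15) = 63, not 66 — violated.
(5) C^2 + B^2 = 15^2 + 0^2 = 225 + 0 = 225 — OK.
(6) F = 1 > -2, so we need C ≤ 16; C = 15 ≤ 16 — OK.
(7) min(0, -9, 6) = -9 — OK.
(8) E * A = -5 * (-9) = 45 — OK.
(9) E = -5, F = 1; -5 ≤ 1 — OK.
(10) D = 6 lies in [6, 7] — OK.
(11) B = 0 is even — OK.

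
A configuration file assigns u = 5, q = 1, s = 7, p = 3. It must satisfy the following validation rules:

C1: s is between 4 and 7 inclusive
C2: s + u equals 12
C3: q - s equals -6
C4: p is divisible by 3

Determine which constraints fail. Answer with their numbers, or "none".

C1: s = 7 lies in [4, 7]  true
C2: s + u = 7 + 5 = 12  true
C3: q - s = 1 - 7 = -6  true
C4: 3 / 3 = 1, so 3 divides 3  true

No violations.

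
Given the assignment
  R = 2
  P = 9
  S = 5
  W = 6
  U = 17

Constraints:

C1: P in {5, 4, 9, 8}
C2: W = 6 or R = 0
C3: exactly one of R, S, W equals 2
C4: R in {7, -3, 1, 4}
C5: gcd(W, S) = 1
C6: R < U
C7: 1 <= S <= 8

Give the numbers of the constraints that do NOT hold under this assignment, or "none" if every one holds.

No — constraint 4 is not satisfied.

C1: P = 9 is in {5, 4, 9, 8} — OK.
C2: W = 6 = 6 (first disjunct) — OK.
C3: R=2, S=5, W=6; 1 of them equals 2 — OK.
C4: R = 2 is not in {7, -3, 1, 4} — violated.
C5: gcd(6, 5) = 1 — OK.
C6: R = 2, U = 17; 2 < 17 — OK.
C7: S = 5 lies in [1, 8] — OK.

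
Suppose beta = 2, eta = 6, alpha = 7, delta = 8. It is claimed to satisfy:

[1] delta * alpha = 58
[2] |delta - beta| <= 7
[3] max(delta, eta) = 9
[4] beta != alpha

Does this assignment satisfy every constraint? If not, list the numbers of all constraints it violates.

[1] delta * alpha = 8 * 7 = 56, not 58  ✗
[2] |8 - 2| = 6; 6 ≤ 7  ✓
[3] max(8, 6) = 8, not 9  ✗
[4] beta = 2, alpha = 7; distinct  ✓

Constraints 1, 3 do not hold.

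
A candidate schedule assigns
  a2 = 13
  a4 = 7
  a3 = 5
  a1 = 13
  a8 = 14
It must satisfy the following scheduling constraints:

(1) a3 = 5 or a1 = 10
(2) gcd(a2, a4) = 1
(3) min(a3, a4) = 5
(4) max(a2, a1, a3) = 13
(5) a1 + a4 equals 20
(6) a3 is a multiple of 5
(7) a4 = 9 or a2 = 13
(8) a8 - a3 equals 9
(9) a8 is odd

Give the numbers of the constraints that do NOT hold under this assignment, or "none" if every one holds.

No — constraint 9 is not satisfied.

(1) a3 = 5 = 5 (first disjunct)  ✓
(2) gcd(13, 7) = 1  ✓
(3) min(5, 7) = 5  ✓
(4) max(13, 13, 5) = 13  ✓
(5) a1 + a4 = 13 + 7 = 20  ✓
(6) 5 / 5 = 1, so 5 divides 5  ✓
(7) a4 = 7 ≠ 9, but a2 = 13 = 13 (second disjunct)  ✓
(8) a8 - a3 = 14 - 5 = 9  ✓
(9) a8 = 14 is even  ✗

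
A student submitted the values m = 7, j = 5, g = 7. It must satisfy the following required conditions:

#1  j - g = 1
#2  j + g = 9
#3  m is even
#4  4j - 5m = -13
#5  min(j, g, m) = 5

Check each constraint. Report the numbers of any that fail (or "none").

#1 j - g = 5 - 7 = -2, not 1  no
#2 j + g = 5 + 7 = 12, not 9  no
#3 m = 7 is odd  no
#4 4j - 5m = 4(5) - 5(7) = -15, not -13  no
#5 min(5, 7, 7) = 5  yes

The assignment fails constraints 1, 2, 3, and 4.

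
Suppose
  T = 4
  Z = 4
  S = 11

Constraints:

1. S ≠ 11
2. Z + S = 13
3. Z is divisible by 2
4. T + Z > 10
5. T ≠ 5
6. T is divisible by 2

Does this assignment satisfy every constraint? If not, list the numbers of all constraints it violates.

Violated: 1, 2, 4.

1. S = 11, but 11 is required to differ — does not hold.
2. Z + S = 4 + 11 = 15, not 13 — does not hold.
3. 4 / 2 = 2, so 2 divides 4 — holds.
4. T + Z = 4 + 4 = 8; 8 ≤ 10, bound 10 not met — does not hold.
5. T = 4, and 4 ≠ 5 — holds.
6. 4 / 2 = 2, so 2 divides 4 — holds.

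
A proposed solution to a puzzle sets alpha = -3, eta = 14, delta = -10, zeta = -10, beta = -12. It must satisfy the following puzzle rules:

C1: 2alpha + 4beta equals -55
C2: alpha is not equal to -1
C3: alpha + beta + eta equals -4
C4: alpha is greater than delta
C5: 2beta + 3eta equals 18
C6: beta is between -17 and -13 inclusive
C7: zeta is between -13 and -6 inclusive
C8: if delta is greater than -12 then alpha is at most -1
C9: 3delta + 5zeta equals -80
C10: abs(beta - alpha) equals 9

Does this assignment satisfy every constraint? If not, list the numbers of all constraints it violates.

C1: 2alpha + 4beta = 2(-3) + 4(-12) = -54, not -55 — does not hold.
C2: alpha = -3, and -3 ≠ -1 — holds.
C3: alpha + beta + eta = -3 + (-12) + 14 = -1, not -4 — does not hold.
C4: alpha = -3, delta = -10; -3 > -10 — holds.
C5: 2beta + 3eta = 2(-12) + 3(14) = 18 — holds.
C6: beta = -12 is outside [-17, -13] — does not hold.
C7: zeta = -10 lies in [-13, -6] — holds.
C8: delta = -10 > -12, so we need alpha ≤ -1; alpha = -3 ≤ -1 — holds.
C9: 3delta + 5zeta = 3(-10) + 5(-10) = -80 — holds.
C10: abs(-12 - (-3)) = 9 — holds.

No — constraints 1, 3, 6 are not satisfied.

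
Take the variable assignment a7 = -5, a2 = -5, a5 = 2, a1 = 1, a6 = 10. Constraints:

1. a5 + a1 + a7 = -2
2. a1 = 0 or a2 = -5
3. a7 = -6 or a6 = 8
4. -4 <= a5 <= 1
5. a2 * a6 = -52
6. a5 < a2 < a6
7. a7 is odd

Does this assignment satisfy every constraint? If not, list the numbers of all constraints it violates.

1. a5 + a1 + a7 = 2 + 1 + (-5) = -2  true
2. a1 = 1 ≠ 0, but a2 = -5 = -5 (second disjunct)  true
3. a7 = -5 ≠ -6 and a6 = 10 ≠ 8; both disjuncts false  false
4. a5 = 2 is outside [-4, 1]  false
5. a2 * a6 = -5 * 10 = -50, not -52  false
6. values 2, -5, 10; a5 = 2 is not < a2 = -5  false
7. a7 = -5 is odd  true

The assignment fails constraints 3, 4, 5, and 6.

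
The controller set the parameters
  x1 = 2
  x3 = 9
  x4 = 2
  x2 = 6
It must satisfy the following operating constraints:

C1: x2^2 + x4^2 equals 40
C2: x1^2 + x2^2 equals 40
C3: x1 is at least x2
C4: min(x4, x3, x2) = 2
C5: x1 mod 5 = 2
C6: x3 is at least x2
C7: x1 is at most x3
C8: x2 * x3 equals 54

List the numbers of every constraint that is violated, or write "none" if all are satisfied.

No — constraint 3 is not satisfied.

C1: x2^2 + x4^2 = 6^2 + 2^2 = 36 + 4 = 40 — satisfied.
C2: x1^2 + x2^2 = 2^2 + 6^2 = 4 + 36 = 40 — satisfied.
C3: x1 = 2, x2 = 6; 2 < 6 (want ≥) — violated.
C4: min(2, 9, 6) = 2 — satisfied.
C5: 2 mod 5 = 2 — satisfied.
C6: x3 = 9, x2 = 6; 9 ≥ 6 — satisfied.
C7: x1 = 2, x3 = 9; 2 ≤ 9 — satisfied.
C8: x2 * x3 = 6 * 9 = 54 — satisfied.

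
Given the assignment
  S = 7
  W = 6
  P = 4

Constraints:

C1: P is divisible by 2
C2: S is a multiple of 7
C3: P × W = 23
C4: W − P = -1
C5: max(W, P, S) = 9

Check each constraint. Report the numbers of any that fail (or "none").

No — constraints 3, 4, 5 are not satisfied.

C1: 4 / 2 = 2, so 2 divides 4 — holds.
C2: 7 / 7 = 1, so 7 divides 7 — holds.
C3: P × W = 4 × 6 = 24, not 23 — does not hold.
C4: W − P = 6 − 4 = 2, not -1 — does not hold.
C5: max(6, 4, 7) = 7, not 9 — does not hold.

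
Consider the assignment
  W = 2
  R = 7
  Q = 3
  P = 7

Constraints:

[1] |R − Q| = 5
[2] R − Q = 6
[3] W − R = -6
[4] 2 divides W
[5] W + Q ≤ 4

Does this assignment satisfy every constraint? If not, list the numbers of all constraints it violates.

[1] |7 − 3| = 4, not 5  no
[2] R − Q = 7 − 3 = 4, not 6  no
[3] W − R = 2 − 7 = -5, not -6  no
[4] 2 / 2 = 1, so 2 divides 2  yes
[5] W + Q = 2 + 3 = 5; 5 > 4, bound 4 not met  no

Violated: 1, 2, 3, and 5.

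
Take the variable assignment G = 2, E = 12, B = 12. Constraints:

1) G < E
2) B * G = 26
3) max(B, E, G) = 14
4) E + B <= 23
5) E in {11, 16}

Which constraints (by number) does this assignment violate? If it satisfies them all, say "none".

1) G = 2, E = 12; 2 < 12 — holds.
2) B * G = 12 * 2 = 24, not 26 — does not hold.
3) max(12, 12, 2) = 12, not 14 — does not hold.
4) E + B = 12 + 12 = 24; 24 > 23, bound 23 not met — does not hold.
5) E = 12 is not in {11, 16} — does not hold.

Constraints 2, 3, 4, 5 are violated.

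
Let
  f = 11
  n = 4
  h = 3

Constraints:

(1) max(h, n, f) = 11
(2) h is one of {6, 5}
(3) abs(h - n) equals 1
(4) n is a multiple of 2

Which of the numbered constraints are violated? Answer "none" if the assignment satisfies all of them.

(1) max(3, 4, 11) = 11 — holds.
(2) h = 3 is not in {6, 5} — fails.
(3) abs(3 - 4) = 1 — holds.
(4) 4 / 2 = 2, so 2 divides 4 — holds.

No — constraint 2 is not satisfied.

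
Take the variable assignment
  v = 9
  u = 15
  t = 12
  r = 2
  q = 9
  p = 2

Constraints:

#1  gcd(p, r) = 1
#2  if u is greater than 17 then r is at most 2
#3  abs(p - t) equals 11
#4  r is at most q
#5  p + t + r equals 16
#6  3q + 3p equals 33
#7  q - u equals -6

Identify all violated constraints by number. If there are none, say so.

#1 gcd(2, 2) = 2, not 1  false
#2 u = 15, not > 17; antecedent false, conditional vacuously true  true
#3 abs(2 - 12) = 10, not 11  false
#4 r = 2, q = 9; 2 ≤ 9  true
#5 p + t + r = 2 + 12 + 2 = 16  true
#6 3q + 3p = 3(9) + 3(2) = 33  true
#7 q - u = 9 - 15 = -6  true

Constraints 1 and 3 are violated.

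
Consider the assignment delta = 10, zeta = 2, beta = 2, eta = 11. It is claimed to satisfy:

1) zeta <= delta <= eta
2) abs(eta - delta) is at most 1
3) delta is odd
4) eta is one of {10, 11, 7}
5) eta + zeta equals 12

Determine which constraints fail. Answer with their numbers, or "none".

1) values 2 <= 10 <= 11 — holds.
2) abs(11 - 10) = 1; 1 ≤ 1 — holds.
3) delta = 10 is even — does not hold.
4) eta = 11 is in {10, 11, 7} — holds.
5) eta + zeta = 11 + 2 = 13, not 12 — does not hold.

Constraints 3, 5 do not hold.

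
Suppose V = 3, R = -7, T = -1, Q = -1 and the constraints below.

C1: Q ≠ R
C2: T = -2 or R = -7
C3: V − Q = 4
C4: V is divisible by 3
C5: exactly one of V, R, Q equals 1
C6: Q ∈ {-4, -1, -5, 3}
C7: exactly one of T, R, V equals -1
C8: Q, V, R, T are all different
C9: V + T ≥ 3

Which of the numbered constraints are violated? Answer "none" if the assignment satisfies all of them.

C1: Q = -1, R = -7; distinct — holds.
C2: T = -1 ≠ -2, but R = -7 = -7 (second disjunct) — holds.
C3: V − Q = 3 − (-1) = 4 — holds.
C4: 3 / 3 = 1, so 3 divides 3 — holds.
C5: V=3, R=-7, Q=-1; 0 of them equal 1, not exactly one — does not hold.
C6: Q = -1 is in {-4, -1, -5, 3} — holds.
C7: T=-1, R=-7, V=3; 1 of them equals -1 — holds.
C8: Q = T = -1, not all different — does not hold.
C9: V + T = 3 + (-1) = 2; 2 < 3, bound 3 not met — does not hold.

Violated: 5, 8, 9.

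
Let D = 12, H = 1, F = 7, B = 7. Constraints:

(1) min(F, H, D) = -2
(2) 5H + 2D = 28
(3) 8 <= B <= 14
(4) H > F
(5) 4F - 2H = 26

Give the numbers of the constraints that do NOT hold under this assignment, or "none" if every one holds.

(1) min(7, 1, 12) = 1, not -2  no
(2) 5H + 2D = 5(1) + 2(12) = 29, not 28  no
(3) B = 7 is outside [8, 14]  no
(4) H = 1, F = 7; 1 ≤ 7 (want >)  no
(5) 4F - 2H = 4(7) - 2(1) = 26  yes

Constraints 1, 2, 3, 4 are violated.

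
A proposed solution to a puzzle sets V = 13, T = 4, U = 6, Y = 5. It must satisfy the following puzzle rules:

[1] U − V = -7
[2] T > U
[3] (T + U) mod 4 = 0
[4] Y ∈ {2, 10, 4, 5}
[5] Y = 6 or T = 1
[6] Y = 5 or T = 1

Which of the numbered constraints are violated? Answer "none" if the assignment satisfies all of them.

[1] U − V = 6 − 13 = -7 — satisfied.
[2] T = 4, U = 6; 4 ≤ 6 (want >) — violated.
[3] T + U = 10; 10 mod 4 = 2, not 0 — violated.
[4] Y = 5 is in {2, 10, 4, 5} — satisfied.
[5] Y = 5 ≠ 6 and T = 4 ≠ 1; both disjuncts false — violated.
[6] Y = 5 = 5 (first disjunct) — satisfied.

Constraints 2, 3, 5 do not hold.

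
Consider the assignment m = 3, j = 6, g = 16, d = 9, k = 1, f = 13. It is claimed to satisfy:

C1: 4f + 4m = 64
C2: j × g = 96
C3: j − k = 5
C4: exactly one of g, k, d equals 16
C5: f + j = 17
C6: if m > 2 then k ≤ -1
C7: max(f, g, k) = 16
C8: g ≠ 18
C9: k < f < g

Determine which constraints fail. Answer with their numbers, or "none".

C1: 4f + 4m = 4(13) + 4(3) = 64 — holds.
C2: j × g = 6 × 16 = 96 — holds.
C3: j − k = 6 − 1 = 5 — holds.
C4: g=16, k=1, d=9; 1 of them equals 16 — holds.
C5: f + j = 13 + 6 = 19, not 17 — does not hold.
C6: m = 3 > 2, so we need k ≤ -1; but k = 1 > -1 — does not hold.
C7: max(13, 16, 1) = 16 — holds.
C8: g = 16, and 16 ≠ 18 — holds.
C9: values 1 < 13 < 16 — holds.

Constraints 5 and 6 do not hold.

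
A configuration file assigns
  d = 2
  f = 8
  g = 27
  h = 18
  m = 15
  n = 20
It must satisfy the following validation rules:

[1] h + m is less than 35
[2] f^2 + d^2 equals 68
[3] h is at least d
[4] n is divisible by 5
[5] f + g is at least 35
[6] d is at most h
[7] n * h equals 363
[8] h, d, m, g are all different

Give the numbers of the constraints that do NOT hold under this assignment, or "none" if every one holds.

Constraint 7 does not hold.

[1] h + m = 18 + 15 = 33; 33 < 35  OK
[2] f^2 + d^2 = 8^2 + 2^2 = 64 + 4 = 68  OK
[3] h = 18, d = 2; 18 ≥ 2  OK
[4] 20 / 5 = 4, so 5 divides 20  OK
[5] f + g = 8 + 27 = 35; 35 ≥ 35  OK
[6] d = 2, h = 18; 2 ≤ 18  OK
[7] n * h = 20 * 18 = 360, not 363  FAIL
[8] values 18, 2, 15, 27 are pairwise distinct  OK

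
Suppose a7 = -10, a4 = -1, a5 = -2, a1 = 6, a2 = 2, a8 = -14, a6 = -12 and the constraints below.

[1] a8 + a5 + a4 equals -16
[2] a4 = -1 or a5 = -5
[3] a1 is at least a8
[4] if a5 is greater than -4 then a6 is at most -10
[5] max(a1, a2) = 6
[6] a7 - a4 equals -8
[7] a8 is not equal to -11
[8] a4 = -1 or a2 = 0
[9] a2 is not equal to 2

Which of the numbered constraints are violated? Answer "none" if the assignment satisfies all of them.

Constraints 1, 6, and 9 are violated.

[1] a8 + a5 + a4 = -14 + (-2) + (-1) = -17, not -16 — violated.
[2] a4 = -1 = -1 (first disjunct) — OK.
[3] a1 = 6, a8 = -14; 6 ≥ -14 — OK.
[4] a5 = -2 > -4, so we need a6 ≤ -10; a6 = -12 ≤ -10 — OK.
[5] max(6, 2) = 6 — OK.
[6] a7 - a4 = -10 - (-1) = -9, not -8 — violated.
[7] a8 = -14, and -14 ≠ -11 — OK.
[8] a4 = -1 = -1 (first disjunct) — OK.
[9] a2 = 2, but 2 is required to differ — violated.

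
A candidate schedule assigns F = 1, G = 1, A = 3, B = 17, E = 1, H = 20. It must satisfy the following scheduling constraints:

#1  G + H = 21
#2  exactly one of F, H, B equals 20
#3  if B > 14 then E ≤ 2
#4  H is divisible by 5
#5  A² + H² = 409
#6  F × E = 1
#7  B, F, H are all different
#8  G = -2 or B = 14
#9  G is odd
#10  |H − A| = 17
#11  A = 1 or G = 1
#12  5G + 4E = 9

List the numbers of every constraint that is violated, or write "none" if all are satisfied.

Constraint 8 does not hold.

#1 G + H = 1 + 20 = 21  OK
#2 F=1, H=20, B=17; 1 of them equals 20  OK
#3 B = 17 > 14, so we need E ≤ 2; E = 1 ≤ 2  OK
#4 20 / 5 = 4, so 5 divides 20  OK
#5 A² + H² = 3² + 20² = 9 + 400 = 409  OK
#6 F × E = 1 × 1 = 1  OK
#7 values 17, 1, 20 are pairwise distinct  OK
#8 G = 1 ≠ -2 and B = 17 ≠ 14; both disjuncts false  FAIL
#9 G = 1 is odd  OK
#10 |20 − 3| = 17  OK
#11 A = 3 ≠ 1, but G = 1 = 1 (second disjunct)  OK
#12 5G + 4E = 5(1) + 4(1) = 9  OK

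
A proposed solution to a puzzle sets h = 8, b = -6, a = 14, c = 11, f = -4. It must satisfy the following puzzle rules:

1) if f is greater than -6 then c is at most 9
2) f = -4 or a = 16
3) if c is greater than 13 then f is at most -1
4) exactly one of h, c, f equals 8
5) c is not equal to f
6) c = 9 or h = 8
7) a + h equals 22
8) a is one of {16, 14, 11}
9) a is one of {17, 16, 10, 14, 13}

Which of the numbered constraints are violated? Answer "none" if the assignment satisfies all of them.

1) f = -4 > -6, so we need c ≤ 9; but c = 11 > 9 — does not hold.
2) f = -4 = -4 (first disjunct) — holds.
3) c = 11, not > 13; antecedent false, conditional vacuously true — holds.
4) h=8, c=11, f=-4; 1 of them equals 8 — holds.
5) c = 11, f = -4; distinct — holds.
6) c = 11 ≠ 9, but h = 8 = 8 (second disjunct) — holds.
7) a + h = 14 + 8 = 22 — holds.
8) a = 14 is in {16, 14, 11} — holds.
9) a = 14 is in {17, 16, 10, 14, 13} — holds.

The assignment fails constraint 1.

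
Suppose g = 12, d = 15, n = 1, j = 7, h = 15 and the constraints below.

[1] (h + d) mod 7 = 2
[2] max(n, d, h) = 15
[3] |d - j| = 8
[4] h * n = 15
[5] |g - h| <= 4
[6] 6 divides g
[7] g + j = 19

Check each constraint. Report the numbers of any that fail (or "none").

None — every constraint holds.

[1] h + d = 30; 30 mod 7 = 2  true
[2] max(1, 15, 15) = 15  true
[3] |15 - 7| = 8  true
[4] h * n = 15 * 1 = 15  true
[5] |12 - 15| = 3; 3 ≤ 4  true
[6] 12 / 6 = 2, so 6 divides 12  true
[7] g + j = 12 + 7 = 19  true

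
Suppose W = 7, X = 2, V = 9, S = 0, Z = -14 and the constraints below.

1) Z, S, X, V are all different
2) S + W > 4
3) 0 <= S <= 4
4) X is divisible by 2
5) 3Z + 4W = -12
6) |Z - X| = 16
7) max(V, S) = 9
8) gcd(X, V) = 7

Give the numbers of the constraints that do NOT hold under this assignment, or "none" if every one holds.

Constraints 5 and 8 do not hold.

1) values -14, 0, 2, 9 are pairwise distinct — OK.
2) S + W = 0 + 7 = 7; 7 > 4 — OK.
3) S = 0 lies in [0, 4] — OK.
4) 2 / 2 = 1, so 2 divides 2 — OK.
5) 3Z + 4W = 3(-14) + 4(7) = -14, not -12 — violated.
6) |-14 - 2| = 16 — OK.
7) max(9, 0) = 9 — OK.
8) gcd(2, 9) = 1, not 7 — violated.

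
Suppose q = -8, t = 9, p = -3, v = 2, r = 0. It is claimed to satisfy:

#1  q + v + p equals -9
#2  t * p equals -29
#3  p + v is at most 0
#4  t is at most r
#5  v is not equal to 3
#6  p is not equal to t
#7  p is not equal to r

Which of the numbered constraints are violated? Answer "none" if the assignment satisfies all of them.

#1 q + v + p = -8 + 2 + (-3) = -9 — holds.
#2 t * p = 9 * (-3) = -27, not -29 — fails.
#3 p + v = -3 + 2 = -1; -1 ≤ 0 — holds.
#4 t = 9, r = 0; 9 > 0 (want ≤) — fails.
#5 v = 2, and 2 ≠ 3 — holds.
#6 p = -3, t = 9; distinct — holds.
#7 p = -3, r = 0; distinct — holds.

The assignment fails constraints 2 and 4.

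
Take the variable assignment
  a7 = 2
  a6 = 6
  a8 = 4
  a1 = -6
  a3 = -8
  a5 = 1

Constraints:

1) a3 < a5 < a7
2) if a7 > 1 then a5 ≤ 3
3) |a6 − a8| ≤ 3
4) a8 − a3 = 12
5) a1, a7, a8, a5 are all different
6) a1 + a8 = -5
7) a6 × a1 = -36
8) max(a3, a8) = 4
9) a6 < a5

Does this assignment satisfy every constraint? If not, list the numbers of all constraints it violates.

1) values -8 < 1 < 2 — holds.
2) a7 = 2 > 1, so we need a5 ≤ 3; a5 = 1 ≤ 3 — holds.
3) |6 − 4| = 2; 2 ≤ 3 — holds.
4) a8 − a3 = 4 − (-8) = 12 — holds.
5) values -6, 2, 4, 1 are pairwise distinct — holds.
6) a1 + a8 = -6 + 4 = -2, not -5 — fails.
7) a6 × a1 = 6 × (-6) = -36 — holds.
8) max(-8, 4) = 4 — holds.
9) a6 = 6, a5 = 1; 6 ≥ 1 (want <) — fails.

Violated: 6 and 9.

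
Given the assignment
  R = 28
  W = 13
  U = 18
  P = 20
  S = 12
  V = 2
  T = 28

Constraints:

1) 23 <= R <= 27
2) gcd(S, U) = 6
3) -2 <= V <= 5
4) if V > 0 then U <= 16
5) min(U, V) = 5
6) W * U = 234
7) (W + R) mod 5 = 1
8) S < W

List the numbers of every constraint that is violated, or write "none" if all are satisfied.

1) R = 28 is outside [23, 27]  ✗
2) gcd(12, 18) = 6  ✓
3) V = 2 lies in [-2, 5]  ✓
4) V = 2 > 0, so we need U ≤ 16; but U = 18 > 16  ✗
5) min(18, 2) = 2, not 5  ✗
6) W * U = 13 * 18 = 234  ✓
7) W + R = 41; 41 mod 5 = 1  ✓
8) S = 12, W = 13; 12 < 13  ✓

The assignment fails constraints 1, 4, 5.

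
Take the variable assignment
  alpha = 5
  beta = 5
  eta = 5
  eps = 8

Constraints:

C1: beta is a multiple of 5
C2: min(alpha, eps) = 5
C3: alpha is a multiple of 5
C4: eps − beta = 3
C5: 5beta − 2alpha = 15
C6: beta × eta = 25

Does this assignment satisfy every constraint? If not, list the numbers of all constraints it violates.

C1: 5 / 5 = 1, so 5 divides 5  ✔
C2: min(5, 8) = 5  ✔
C3: 5 / 5 = 1, so 5 divides 5  ✔
C4: eps − beta = 8 − 5 = 3  ✔
C5: 5beta − 2alpha = 5(5) − 2(5) = 15  ✔
C6: beta × eta = 5 × 5 = 25  ✔

None — every constraint holds.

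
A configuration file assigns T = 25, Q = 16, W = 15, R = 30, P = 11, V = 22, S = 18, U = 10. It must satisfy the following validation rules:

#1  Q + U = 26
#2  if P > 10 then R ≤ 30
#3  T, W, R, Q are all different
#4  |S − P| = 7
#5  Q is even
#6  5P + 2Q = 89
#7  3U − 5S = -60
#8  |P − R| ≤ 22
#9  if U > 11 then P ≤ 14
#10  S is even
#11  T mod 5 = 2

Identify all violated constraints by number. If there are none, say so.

No — constraints 6, 11 are not satisfied.

#1 Q + U = 16 + 10 = 26 — OK.
#2 P = 11 > 10, so we need R ≤ 30; R = 30 ≤ 30 — OK.
#3 values 25, 15, 30, 16 are pairwise distinct — OK.
#4 |18 − 11| = 7 — OK.
#5 Q = 16 is even — OK.
#6 5P + 2Q = 5(11) + 2(16) = 87, not 89 — violated.
#7 3U − 5S = 3(10) − 5(18) = -60 — OK.
#8 |11 − 30| = 19; 19 ≤ 22 — OK.
#9 U = 10, not > 11; antecedent false, conditional vacuously true — OK.
#10 S = 18 is even — OK.
#11 25 mod 5 = 0, not 2 — violated.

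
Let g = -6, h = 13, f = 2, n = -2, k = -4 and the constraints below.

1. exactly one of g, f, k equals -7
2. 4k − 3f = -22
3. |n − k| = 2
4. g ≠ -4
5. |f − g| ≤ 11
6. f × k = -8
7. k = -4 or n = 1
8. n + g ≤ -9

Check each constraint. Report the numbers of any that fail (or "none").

1. g=-6, f=2, k=-4; 0 of them equal -7, not exactly one — violated.
2. 4k − 3f = 4(-4) − 3(2) = -22 — OK.
3. |-2 − (-4)| = 2 — OK.
4. g = -6, and -6 ≠ -4 — OK.
5. |2 − (-6)| = 8; 8 ≤ 11 — OK.
6. f × k = 2 × (-4) = -8 — OK.
7. k = -4 = -4 (first disjunct) — OK.
8. n + g = -2 + (-6) = -8; -8 > -9, bound -9 not met — violated.

The assignment fails constraints 1 and 8.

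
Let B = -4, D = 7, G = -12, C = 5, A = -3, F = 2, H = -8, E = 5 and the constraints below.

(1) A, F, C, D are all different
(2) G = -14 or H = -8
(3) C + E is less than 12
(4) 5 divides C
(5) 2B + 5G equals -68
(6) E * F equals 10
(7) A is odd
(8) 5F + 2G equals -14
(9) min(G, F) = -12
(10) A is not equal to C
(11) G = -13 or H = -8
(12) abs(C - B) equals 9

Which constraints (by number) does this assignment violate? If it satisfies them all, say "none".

(1) values -3, 2, 5, 7 are pairwise distinct — holds.
(2) G = -12 ≠ -14, but H = -8 = -8 (second disjunct) — holds.
(3) C + E = 5 + 5 = 10; 10 < 12 — holds.
(4) 5 / 5 = 1, so 5 divides 5 — holds.
(5) 2B + 5G = 2(-4) + 5(-12) = -68 — holds.
(6) E * F = 5 * 2 = 10 — holds.
(7) A = -3 is odd — holds.
(8) 5F + 2G = 5(2) + 2(-12) = -14 — holds.
(9) min(-12, 2) = -12 — holds.
(10) A = -3, C = 5; distinct — holds.
(11) G = -12 ≠ -13, but H = -8 = -8 (second disjunct) — holds.
(12) abs(5 - (-4)) = 9 — holds.

The assignment satisfies every constraint.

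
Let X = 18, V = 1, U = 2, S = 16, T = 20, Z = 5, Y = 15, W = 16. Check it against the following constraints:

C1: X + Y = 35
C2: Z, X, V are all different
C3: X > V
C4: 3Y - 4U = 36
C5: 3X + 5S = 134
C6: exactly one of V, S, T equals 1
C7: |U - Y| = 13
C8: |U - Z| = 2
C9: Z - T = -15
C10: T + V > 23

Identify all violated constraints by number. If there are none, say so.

C1: X + Y = 18 + 15 = 33, not 35 — violated.
C2: values 5, 18, 1 are pairwise distinct — OK.
C3: X = 18, V = 1; 18 > 1 — OK.
C4: 3Y - 4U = 3(15) - 4(2) = 37, not 36 — violated.
C5: 3X + 5S = 3(18) + 5(16) = 134 — OK.
C6: V=1, S=16, T=20; 1 of them equals 1 — OK.
C7: |2 - 15| = 13 — OK.
C8: |2 - 5| = 3, not 2 — violated.
C9: Z - T = 5 - 20 = -15 — OK.
C10: T + V = 20 + 1 = 21; 21 ≤ 23, bound 23 not met — violated.

Violated: 1, 4, 8, 10.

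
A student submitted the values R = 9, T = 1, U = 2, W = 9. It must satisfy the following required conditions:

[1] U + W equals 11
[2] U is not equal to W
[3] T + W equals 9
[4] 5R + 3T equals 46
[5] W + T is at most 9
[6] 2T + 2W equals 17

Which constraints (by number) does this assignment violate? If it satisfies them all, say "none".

Constraints 3, 4, 5, 6 do not hold.

[1] U + W = 2 + 9 = 11 — holds.
[2] U = 2, W = 9; distinct — holds.
[3] T + W = 1 + 9 = 10, not 9 — does not hold.
[4] 5R + 3T = 5(9) + 3(1) = 48, not 46 — does not hold.
[5] W + T = 9 + 1 = 10; 10 > 9, bound 9 not met — does not hold.
[6] 2T + 2W = 2(1) + 2(9) = 20, not 17 — does not hold.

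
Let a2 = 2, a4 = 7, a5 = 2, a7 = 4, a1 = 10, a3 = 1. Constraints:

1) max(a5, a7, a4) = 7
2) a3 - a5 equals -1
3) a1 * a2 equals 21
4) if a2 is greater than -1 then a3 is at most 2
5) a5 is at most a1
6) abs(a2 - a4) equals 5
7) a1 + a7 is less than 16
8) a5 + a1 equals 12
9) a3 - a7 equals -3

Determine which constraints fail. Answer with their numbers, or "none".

1) max(2, 4, 7) = 7 — holds.
2) a3 - a5 = 1 - 2 = -1 — holds.
3) a1 * a2 = 10 * 2 = 20, not 21 — fails.
4) a2 = 2 > -1, so we need a3 ≤ 2; a3 = 1 ≤ 2 — holds.
5) a5 = 2, a1 = 10; 2 ≤ 10 — holds.
6) abs(2 - 7) = 5 — holds.
7) a1 + a7 = 10 + 4 = 14; 14 < 16 — holds.
8) a5 + a1 = 2 + 10 = 12 — holds.
9) a3 - a7 = 1 - 4 = -3 — holds.

The assignment fails constraint 3.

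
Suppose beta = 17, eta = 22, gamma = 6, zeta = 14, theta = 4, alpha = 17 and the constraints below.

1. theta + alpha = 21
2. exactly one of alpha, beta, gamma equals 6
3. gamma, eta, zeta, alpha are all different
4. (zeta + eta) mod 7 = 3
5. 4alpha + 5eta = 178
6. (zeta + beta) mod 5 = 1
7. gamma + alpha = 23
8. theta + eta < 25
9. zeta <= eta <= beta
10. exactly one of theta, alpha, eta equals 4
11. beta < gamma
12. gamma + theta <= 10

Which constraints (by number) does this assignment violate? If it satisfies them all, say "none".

1. theta + alpha = 4 + 17 = 21  ✔
2. alpha=17, beta=17, gamma=6; 1 of them equals 6  ✔
3. values 6, 22, 14, 17 are pairwise distinct  ✔
4. zeta + eta = 36; 36 mod 7 = 1, not 3  ✘
5. 4alpha + 5eta = 4(17) + 5(22) = 178  ✔
6. zeta + beta = 31; 31 mod 5 = 1  ✔
7. gamma + alpha = 6 + 17 = 23  ✔
8. theta + eta = 4 + 22 = 26; 26 ≥ 25, bound 25 not met  ✘
9. values 14, 22, 17; eta = 22 is not <= beta = 17  ✘
10. theta=4, alpha=17, eta=22; 1 of them equals 4  ✔
11. beta = 17, gamma = 6; 17 ≥ 6 (want <)  ✘
12. gamma + theta = 6 + 4 = 10; 10 ≤ 10  ✔

Violated: 4, 8, 9, 11.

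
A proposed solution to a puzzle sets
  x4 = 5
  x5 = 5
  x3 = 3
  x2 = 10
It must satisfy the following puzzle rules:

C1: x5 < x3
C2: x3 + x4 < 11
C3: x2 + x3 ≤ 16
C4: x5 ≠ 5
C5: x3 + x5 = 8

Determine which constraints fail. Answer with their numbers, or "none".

C1: x5 = 5, x3 = 3; 5 ≥ 3 (want <) — does not hold.
C2: x3 + x4 = 3 + 5 = 8; 8 < 11 — holds.
C3: x2 + x3 = 10 + 3 = 13; 13 ≤ 16 — holds.
C4: x5 = 5, but 5 is required to differ — does not hold.
C5: x3 + x5 = 3 + 5 = 8 — holds.

The assignment fails constraints 1 and 4.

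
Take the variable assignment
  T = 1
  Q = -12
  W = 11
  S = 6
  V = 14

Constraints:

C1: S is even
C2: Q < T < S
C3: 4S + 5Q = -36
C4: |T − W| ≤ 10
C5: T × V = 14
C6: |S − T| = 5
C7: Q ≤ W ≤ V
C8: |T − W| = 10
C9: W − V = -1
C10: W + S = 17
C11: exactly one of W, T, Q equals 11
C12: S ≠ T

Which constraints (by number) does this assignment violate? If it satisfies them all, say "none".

C1: S = 6 is even — satisfied.
C2: values -12 < 1 < 6 — satisfied.
C3: 4S + 5Q = 4(6) + 5(-12) = -36 — satisfied.
C4: |1 − 11| = 10; 10 ≤ 10 — satisfied.
C5: T × V = 1 × 14 = 14 — satisfied.
C6: |6 − 1| = 5 — satisfied.
C7: values -12 ≤ 11 ≤ 14 — satisfied.
C8: |1 − 11| = 10 — satisfied.
C9: W − V = 11 − 14 = -3, not -1 — violated.
C10: W + S = 11 + 6 = 17 — satisfied.
C11: W=11, T=1, Q=-12; 1 of them equals 11 — satisfied.
C12: S = 6, T = 1; distinct — satisfied.

Violated: 9.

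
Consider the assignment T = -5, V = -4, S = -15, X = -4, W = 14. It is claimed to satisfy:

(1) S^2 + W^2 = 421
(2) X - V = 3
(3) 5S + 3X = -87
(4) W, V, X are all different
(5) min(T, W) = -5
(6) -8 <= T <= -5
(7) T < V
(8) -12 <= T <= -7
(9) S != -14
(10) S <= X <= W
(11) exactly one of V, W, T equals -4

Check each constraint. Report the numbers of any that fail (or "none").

(1) S^2 + W^2 = (-15)^2 + 14^2 = 225 + 196 = 421  true
(2) X - V = -4 - (-4) = 0, not 3  false
(3) 5S + 3X = 5(-15) + 3(-4) = -87  true
(4) V = X = -4, not all different  false
(5) min(-5, 14) = -5  true
(6) T = -5 lies in [-8, -5]  true
(7) T = -5, V = -4; -5 < -4  true
(8) T = -5 is outside [-12, -7]  false
(9) S = -15, and -15 ≠ -14  true
(10) values -15 <= -4 <= 14  true
(11) V=-4, W=14, T=-5; 1 of them equals -4  true

Constraints 2, 4, 8 do not hold.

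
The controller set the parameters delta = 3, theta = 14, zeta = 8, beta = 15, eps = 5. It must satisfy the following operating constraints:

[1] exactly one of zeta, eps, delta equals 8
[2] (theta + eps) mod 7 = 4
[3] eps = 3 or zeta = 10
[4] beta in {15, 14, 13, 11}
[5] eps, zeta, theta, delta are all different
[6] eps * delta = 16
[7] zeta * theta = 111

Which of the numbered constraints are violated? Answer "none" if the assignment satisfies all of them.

[1] zeta=8, eps=5, delta=3; 1 of them equals 8 — holds.
[2] theta + eps = 19; 19 mod 7 = 5, not 4 — does not hold.
[3] eps = 5 ≠ 3 and zeta = 8 ≠ 10; both disjuncts false — does not hold.
[4] beta = 15 is in {15, 14, 13, 11} — holds.
[5] values 5, 8, 14, 3 are pairwise distinct — holds.
[6] eps * delta = 5 * 3 = 15, not 16 — does not hold.
[7] zeta * theta = 8 * 14 = 112, not 111 — does not hold.

No — constraints 2, 3, 6, and 7 are not satisfied.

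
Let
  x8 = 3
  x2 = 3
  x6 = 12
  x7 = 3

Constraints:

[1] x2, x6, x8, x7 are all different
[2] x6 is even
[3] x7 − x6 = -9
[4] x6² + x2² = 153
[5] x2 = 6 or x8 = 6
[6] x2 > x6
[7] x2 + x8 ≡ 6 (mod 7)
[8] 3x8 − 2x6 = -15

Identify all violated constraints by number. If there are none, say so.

[1] x2 = x8 = 3, not all different  ✗
[2] x6 = 12 is even  ✓
[3] x7 − x6 = 3 − 12 = -9  ✓
[4] x6² + x2² = 12² + 3² = 144 + 9 = 153  ✓
[5] x2 = 3 ≠ 6 and x8 = 3 ≠ 6; both disjuncts false  ✗
[6] x2 = 3, x6 = 12; 3 ≤ 12 (want >)  ✗
[7] x2 + x8 = 6; 6 mod 7 = 6  ✓
[8] 3x8 − 2x6 = 3(3) − 2(12) = -15  ✓

Constraints 1, 5, and 6 are violated.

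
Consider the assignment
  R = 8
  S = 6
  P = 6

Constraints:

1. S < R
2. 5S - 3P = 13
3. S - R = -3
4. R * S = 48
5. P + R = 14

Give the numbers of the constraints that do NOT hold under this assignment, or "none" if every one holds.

1. S = 6, R = 8; 6 < 8 — holds.
2. 5S - 3P = 5(6) - 3(6) = 12, not 13 — does not hold.
3. S - R = 6 - 8 = -2, not -3 — does not hold.
4. R * S = 8 * 6 = 48 — holds.
5. P + R = 6 + 8 = 14 — holds.

Constraints 2, 3 do not hold.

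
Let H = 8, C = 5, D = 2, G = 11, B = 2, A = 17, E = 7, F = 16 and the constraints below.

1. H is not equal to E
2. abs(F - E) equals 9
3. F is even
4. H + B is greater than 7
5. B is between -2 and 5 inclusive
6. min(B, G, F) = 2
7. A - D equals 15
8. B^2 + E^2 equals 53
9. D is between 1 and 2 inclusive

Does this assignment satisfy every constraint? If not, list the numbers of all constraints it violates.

1. H = 8, E = 7; distinct — holds.
2. abs(16 - 7) = 9 — holds.
3. F = 16 is even — holds.
4. H + B = 8 + 2 = 10; 10 > 7 — holds.
5. B = 2 lies in [-2, 5] — holds.
6. min(2, 11, 16) = 2 — holds.
7. A - D = 17 - 2 = 15 — holds.
8. B^2 + E^2 = 2^2 + 7^2 = 4 + 49 = 53 — holds.
9. D = 2 lies in [1, 2] — holds.

No violations.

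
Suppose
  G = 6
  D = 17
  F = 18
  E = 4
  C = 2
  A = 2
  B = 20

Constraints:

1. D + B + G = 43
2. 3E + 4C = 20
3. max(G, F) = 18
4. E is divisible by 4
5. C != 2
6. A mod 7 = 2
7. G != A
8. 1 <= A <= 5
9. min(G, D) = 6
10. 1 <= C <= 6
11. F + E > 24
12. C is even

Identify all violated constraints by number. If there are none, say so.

1. D + B + G = 17 + 20 + 6 = 43  ✔
2. 3E + 4C = 3(4) + 4(2) = 20  ✔
3. max(6, 18) = 18  ✔
4. 4 / 4 = 1, so 4 divides 4  ✔
5. C = 2, but 2 is required to differ  ✘
6. 2 mod 7 = 2  ✔
7. G = 6, A = 2; distinct  ✔
8. A = 2 lies in [1, 5]  ✔
9. min(6, 17) = 6  ✔
10. C = 2 lies in [1, 6]  ✔
11. F + E = 18 + 4 = 22; 22 ≤ 24, bound 24 not met  ✘
12. C = 2 is even  ✔

No — constraints 5 and 11 are not satisfied.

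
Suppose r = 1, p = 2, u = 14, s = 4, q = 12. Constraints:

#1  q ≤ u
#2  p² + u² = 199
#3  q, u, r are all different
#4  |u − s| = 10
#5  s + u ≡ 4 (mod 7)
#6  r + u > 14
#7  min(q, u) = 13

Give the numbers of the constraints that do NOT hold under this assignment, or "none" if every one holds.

#1 q = 12, u = 14; 12 ≤ 14  yes
#2 p² + u² = 2² + 14² = 4 + 196 = 200, not 199  no
#3 values 12, 14, 1 are pairwise distinct  yes
#4 |14 − 4| = 10  yes
#5 s + u = 18; 18 mod 7 = 4  yes
#6 r + u = 1 + 14 = 15; 15 > 14  yes
#7 min(12, 14) = 12, not 13  no

No — constraints 2, 7 are not satisfied.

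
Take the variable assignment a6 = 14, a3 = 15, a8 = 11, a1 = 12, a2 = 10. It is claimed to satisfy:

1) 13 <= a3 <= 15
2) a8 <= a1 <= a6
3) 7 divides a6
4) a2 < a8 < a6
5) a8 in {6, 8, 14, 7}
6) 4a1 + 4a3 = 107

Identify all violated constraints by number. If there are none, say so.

Constraints 5, 6 do not hold.

1) a3 = 15 lies in [13, 15]  OK
2) values 11 <= 12 <= 14  OK
3) 14 / 7 = 2, so 7 divides 14  OK
4) values 10 < 11 < 14  OK
5) a8 = 11 is not in {6, 8, 14, 7}  FAIL
6) 4a1 + 4a3 = 4(12) + 4(15) = 108, not 107  FAIL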